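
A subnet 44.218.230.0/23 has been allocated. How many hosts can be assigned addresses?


Host bits = 32 - 23 = 9
Total addresses = 2^9 = 512
Usable = total - 2 (network and broadcast)
Usable hosts: 510


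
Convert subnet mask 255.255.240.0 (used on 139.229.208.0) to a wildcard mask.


Subnet mask: 255.255.240.0
Wildcard = 255.255.255.255 - subnet mask
255 - 255 = 0
255 - 255 = 0
255 - 240 = 15
255 - 0 = 255
Wildcard: 0.0.15.255


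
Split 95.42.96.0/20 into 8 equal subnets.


New prefix = 20 + 3 = 23
Each subnet has 512 addresses
  95.42.96.0/23
  95.42.98.0/23
  95.42.100.0/23
  95.42.102.0/23
  95.42.104.0/23
  95.42.106.0/23
  95.42.108.0/23
  95.42.110.0/23
Subnets: 95.42.96.0/23, 95.42.98.0/23, 95.42.100.0/23, 95.42.102.0/23, 95.42.104.0/23, 95.42.106.0/23, 95.42.108.0/23, 95.42.110.0/23


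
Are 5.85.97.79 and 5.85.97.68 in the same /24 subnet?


Mask: 255.255.255.0
5.85.97.79 AND mask = 5.85.97.0
5.85.97.68 AND mask = 5.85.97.0
Yes, same subnet (5.85.97.0)


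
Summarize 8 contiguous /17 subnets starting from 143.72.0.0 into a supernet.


Original prefix: /17
Number of subnets: 8 = 2^3
New prefix = 17 - 3 = 14
Supernet: 143.72.0.0/14


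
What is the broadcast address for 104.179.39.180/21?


Network: 104.179.32.0/21
Host bits = 11
Set all host bits to 1:
Broadcast: 104.179.39.255


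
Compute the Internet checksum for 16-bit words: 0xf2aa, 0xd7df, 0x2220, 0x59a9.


Sum all words (with carry folding):
+ 0xf2aa = 0xf2aa
+ 0xd7df = 0xca8a
+ 0x2220 = 0xecaa
+ 0x59a9 = 0x4654
One's complement: ~0x4654
Checksum = 0xb9ab


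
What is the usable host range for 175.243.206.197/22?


Network: 175.243.204.0
Broadcast: 175.243.207.255
First usable = network + 1
Last usable = broadcast - 1
Range: 175.243.204.1 to 175.243.207.254


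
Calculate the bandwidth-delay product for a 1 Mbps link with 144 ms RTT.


BDP = bandwidth * RTT
= 1 Mbps * 144 ms
= 1 * 1e6 * 144 / 1000 bits
= 144000 bits
= 18000 bytes
= 17.5781 KB
BDP = 144000 bits (18000 bytes)


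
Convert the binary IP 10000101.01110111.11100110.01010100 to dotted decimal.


10000101 = 133
01110111 = 119
11100110 = 230
01010100 = 84
IP: 133.119.230.84


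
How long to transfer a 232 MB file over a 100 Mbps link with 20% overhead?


Effective throughput = 100 * (1 - 20/100) = 80 Mbps
File size in Mb = 232 * 8 = 1856 Mb
Time = 1856 / 80
Time = 23.2 seconds


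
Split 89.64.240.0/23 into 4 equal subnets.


New prefix = 23 + 2 = 25
Each subnet has 128 addresses
  89.64.240.0/25
  89.64.240.128/25
  89.64.241.0/25
  89.64.241.128/25
Subnets: 89.64.240.0/25, 89.64.240.128/25, 89.64.241.0/25, 89.64.241.128/25


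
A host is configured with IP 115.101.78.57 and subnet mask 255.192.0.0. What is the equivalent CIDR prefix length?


Binary: 11111111.11000000.00000000.00000000
Count leading 1s
Prefix: /10


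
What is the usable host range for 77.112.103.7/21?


Network: 77.112.96.0
Broadcast: 77.112.103.255
First usable = network + 1
Last usable = broadcast - 1
Range: 77.112.96.1 to 77.112.103.254


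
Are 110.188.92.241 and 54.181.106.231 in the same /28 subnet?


Mask: 255.255.255.240
110.188.92.241 AND mask = 110.188.92.240
54.181.106.231 AND mask = 54.181.106.224
No, different subnets (110.188.92.240 vs 54.181.106.224)


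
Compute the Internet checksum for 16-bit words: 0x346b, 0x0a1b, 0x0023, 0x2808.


Sum all words (with carry folding):
+ 0x346b = 0x346b
+ 0x0a1b = 0x3e86
+ 0x0023 = 0x3ea9
+ 0x2808 = 0x66b1
One's complement: ~0x66b1
Checksum = 0x994e


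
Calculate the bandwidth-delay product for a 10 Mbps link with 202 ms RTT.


BDP = bandwidth * RTT
= 10 Mbps * 202 ms
= 10 * 1e6 * 202 / 1000 bits
= 2020000 bits
= 252500 bytes
= 246.582 KB
BDP = 2020000 bits (252500 bytes)


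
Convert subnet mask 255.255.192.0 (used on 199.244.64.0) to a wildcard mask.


Subnet mask: 255.255.192.0
Wildcard = 255.255.255.255 - subnet mask
255 - 255 = 0
255 - 255 = 0
255 - 192 = 63
255 - 0 = 255
Wildcard: 0.0.63.255


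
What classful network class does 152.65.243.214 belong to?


First octet: 152
Binary: 10011000
10xxxxxx -> Class B (128-191)
Class B, default mask 255.255.0.0 (/16)


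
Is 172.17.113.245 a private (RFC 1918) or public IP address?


RFC 1918 private ranges:
  10.0.0.0/8 (10.0.0.0 - 10.255.255.255)
  172.16.0.0/12 (172.16.0.0 - 172.31.255.255)
  192.168.0.0/16 (192.168.0.0 - 192.168.255.255)
Private (in 172.16.0.0/12)


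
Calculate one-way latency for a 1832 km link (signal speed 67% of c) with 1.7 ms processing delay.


Speed = 0.67 * 3e5 km/s = 201000 km/s
Propagation delay = 1832 / 201000 = 0.0091 s = 9.1144 ms
Processing delay = 1.7 ms
Total one-way latency = 10.8144 ms


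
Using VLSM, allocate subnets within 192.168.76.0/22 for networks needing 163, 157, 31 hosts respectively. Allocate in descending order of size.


163 hosts -> /24 (254 usable): 192.168.76.0/24
157 hosts -> /24 (254 usable): 192.168.77.0/24
31 hosts -> /26 (62 usable): 192.168.78.0/26
Allocation: 192.168.76.0/24 (163 hosts, 254 usable); 192.168.77.0/24 (157 hosts, 254 usable); 192.168.78.0/26 (31 hosts, 62 usable)


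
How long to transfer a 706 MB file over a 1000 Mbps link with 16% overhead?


Effective throughput = 1000 * (1 - 16/100) = 840 Mbps
File size in Mb = 706 * 8 = 5648 Mb
Time = 5648 / 840
Time = 6.7238 seconds


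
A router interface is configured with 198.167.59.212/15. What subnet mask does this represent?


/15 means 15 network bits, 17 host bits
Binary: 11111111111111100000000000000000
Mask: 255.254.0.0


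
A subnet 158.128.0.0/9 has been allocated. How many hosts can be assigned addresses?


Host bits = 32 - 9 = 23
Total addresses = 2^23 = 8388608
Usable = total - 2 (network and broadcast)
Usable hosts: 8388606


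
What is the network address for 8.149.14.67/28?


IP:   00001000.10010101.00001110.01000011
Mask: 11111111.11111111.11111111.11110000
AND operation:
Net:  00001000.10010101.00001110.01000000
Network: 8.149.14.64/28


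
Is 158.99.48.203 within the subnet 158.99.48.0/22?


Subnet network: 158.99.48.0
Test IP AND mask: 158.99.48.0
Yes, 158.99.48.203 is in 158.99.48.0/22


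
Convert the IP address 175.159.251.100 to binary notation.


175 = 10101111
159 = 10011111
251 = 11111011
100 = 01100100
Binary: 10101111.10011111.11111011.01100100


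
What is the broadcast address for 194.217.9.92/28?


Network: 194.217.9.80/28
Host bits = 4
Set all host bits to 1:
Broadcast: 194.217.9.95


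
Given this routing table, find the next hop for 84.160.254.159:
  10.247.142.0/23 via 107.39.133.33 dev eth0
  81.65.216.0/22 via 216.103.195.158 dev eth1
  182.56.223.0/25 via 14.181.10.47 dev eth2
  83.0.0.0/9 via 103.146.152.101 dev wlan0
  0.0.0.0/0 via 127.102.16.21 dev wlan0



Longest prefix match for 84.160.254.159:
  /23 10.247.142.0: no
  /22 81.65.216.0: no
  /25 182.56.223.0: no
  /9 83.0.0.0: no
  /0 0.0.0.0: MATCH
Selected: next-hop 127.102.16.21 via wlan0 (matched /0)


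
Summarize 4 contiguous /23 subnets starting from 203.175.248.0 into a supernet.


Original prefix: /23
Number of subnets: 4 = 2^2
New prefix = 23 - 2 = 21
Supernet: 203.175.248.0/21


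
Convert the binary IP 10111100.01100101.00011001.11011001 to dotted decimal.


10111100 = 188
01100101 = 101
00011001 = 25
11011001 = 217
IP: 188.101.25.217


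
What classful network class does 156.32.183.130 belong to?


First octet: 156
Binary: 10011100
10xxxxxx -> Class B (128-191)
Class B, default mask 255.255.0.0 (/16)


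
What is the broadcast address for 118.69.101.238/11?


Network: 118.64.0.0/11
Host bits = 21
Set all host bits to 1:
Broadcast: 118.95.255.255


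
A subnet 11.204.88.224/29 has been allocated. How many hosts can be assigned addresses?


Host bits = 32 - 29 = 3
Total addresses = 2^3 = 8
Usable = total - 2 (network and broadcast)
Usable hosts: 6


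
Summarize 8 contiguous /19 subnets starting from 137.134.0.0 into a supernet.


Original prefix: /19
Number of subnets: 8 = 2^3
New prefix = 19 - 3 = 16
Supernet: 137.134.0.0/16


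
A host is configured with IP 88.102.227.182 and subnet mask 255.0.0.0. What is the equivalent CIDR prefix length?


Binary: 11111111.00000000.00000000.00000000
Count leading 1s
Prefix: /8


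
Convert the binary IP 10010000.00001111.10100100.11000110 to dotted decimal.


10010000 = 144
00001111 = 15
10100100 = 164
11000110 = 198
IP: 144.15.164.198


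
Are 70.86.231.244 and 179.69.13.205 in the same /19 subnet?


Mask: 255.255.224.0
70.86.231.244 AND mask = 70.86.224.0
179.69.13.205 AND mask = 179.69.0.0
No, different subnets (70.86.224.0 vs 179.69.0.0)


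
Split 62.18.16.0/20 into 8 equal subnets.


New prefix = 20 + 3 = 23
Each subnet has 512 addresses
  62.18.16.0/23
  62.18.18.0/23
  62.18.20.0/23
  62.18.22.0/23
  62.18.24.0/23
  62.18.26.0/23
  62.18.28.0/23
  62.18.30.0/23
Subnets: 62.18.16.0/23, 62.18.18.0/23, 62.18.20.0/23, 62.18.22.0/23, 62.18.24.0/23, 62.18.26.0/23, 62.18.28.0/23, 62.18.30.0/23


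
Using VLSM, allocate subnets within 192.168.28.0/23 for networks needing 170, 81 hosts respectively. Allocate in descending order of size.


170 hosts -> /24 (254 usable): 192.168.28.0/24
81 hosts -> /25 (126 usable): 192.168.29.0/25
Allocation: 192.168.28.0/24 (170 hosts, 254 usable); 192.168.29.0/25 (81 hosts, 126 usable)


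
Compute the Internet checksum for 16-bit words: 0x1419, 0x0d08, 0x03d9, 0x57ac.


Sum all words (with carry folding):
+ 0x1419 = 0x1419
+ 0x0d08 = 0x2121
+ 0x03d9 = 0x24fa
+ 0x57ac = 0x7ca6
One's complement: ~0x7ca6
Checksum = 0x8359


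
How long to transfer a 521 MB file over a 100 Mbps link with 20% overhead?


Effective throughput = 100 * (1 - 20/100) = 80 Mbps
File size in Mb = 521 * 8 = 4168 Mb
Time = 4168 / 80
Time = 52.1 seconds


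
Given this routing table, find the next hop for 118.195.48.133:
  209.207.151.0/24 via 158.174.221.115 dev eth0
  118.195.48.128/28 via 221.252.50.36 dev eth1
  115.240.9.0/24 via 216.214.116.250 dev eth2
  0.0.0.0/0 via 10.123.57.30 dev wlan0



Longest prefix match for 118.195.48.133:
  /24 209.207.151.0: no
  /28 118.195.48.128: MATCH
  /24 115.240.9.0: no
  /0 0.0.0.0: MATCH
Selected: next-hop 221.252.50.36 via eth1 (matched /28)


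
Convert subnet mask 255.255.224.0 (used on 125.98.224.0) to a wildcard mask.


Subnet mask: 255.255.224.0
Wildcard = 255.255.255.255 - subnet mask
255 - 255 = 0
255 - 255 = 0
255 - 224 = 31
255 - 0 = 255
Wildcard: 0.0.31.255


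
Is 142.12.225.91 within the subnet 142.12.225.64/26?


Subnet network: 142.12.225.64
Test IP AND mask: 142.12.225.64
Yes, 142.12.225.91 is in 142.12.225.64/26


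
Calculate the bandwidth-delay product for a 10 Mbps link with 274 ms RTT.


BDP = bandwidth * RTT
= 10 Mbps * 274 ms
= 10 * 1e6 * 274 / 1000 bits
= 2740000 bits
= 342500 bytes
= 334.4727 KB
BDP = 2740000 bits (342500 bytes)


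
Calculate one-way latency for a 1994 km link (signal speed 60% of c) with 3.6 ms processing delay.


Speed = 0.6 * 3e5 km/s = 180000 km/s
Propagation delay = 1994 / 180000 = 0.0111 s = 11.0778 ms
Processing delay = 3.6 ms
Total one-way latency = 14.6778 ms


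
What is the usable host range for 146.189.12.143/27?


Network: 146.189.12.128
Broadcast: 146.189.12.159
First usable = network + 1
Last usable = broadcast - 1
Range: 146.189.12.129 to 146.189.12.158


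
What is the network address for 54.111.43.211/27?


IP:   00110110.01101111.00101011.11010011
Mask: 11111111.11111111.11111111.11100000
AND operation:
Net:  00110110.01101111.00101011.11000000
Network: 54.111.43.192/27


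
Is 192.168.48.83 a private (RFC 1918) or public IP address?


RFC 1918 private ranges:
  10.0.0.0/8 (10.0.0.0 - 10.255.255.255)
  172.16.0.0/12 (172.16.0.0 - 172.31.255.255)
  192.168.0.0/16 (192.168.0.0 - 192.168.255.255)
Private (in 192.168.0.0/16)


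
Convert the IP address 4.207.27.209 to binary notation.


4 = 00000100
207 = 11001111
27 = 00011011
209 = 11010001
Binary: 00000100.11001111.00011011.11010001


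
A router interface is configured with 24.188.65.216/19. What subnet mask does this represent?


/19 means 19 network bits, 13 host bits
Binary: 11111111111111111110000000000000
Mask: 255.255.224.0


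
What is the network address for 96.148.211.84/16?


IP:   01100000.10010100.11010011.01010100
Mask: 11111111.11111111.00000000.00000000
AND operation:
Net:  01100000.10010100.00000000.00000000
Network: 96.148.0.0/16


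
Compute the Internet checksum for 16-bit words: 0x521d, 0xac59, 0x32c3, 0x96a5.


Sum all words (with carry folding):
+ 0x521d = 0x521d
+ 0xac59 = 0xfe76
+ 0x32c3 = 0x313a
+ 0x96a5 = 0xc7df
One's complement: ~0xc7df
Checksum = 0x3820


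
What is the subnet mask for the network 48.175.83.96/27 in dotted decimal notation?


/27 means 27 network bits, 5 host bits
Binary: 11111111111111111111111111100000
Mask: 255.255.255.224


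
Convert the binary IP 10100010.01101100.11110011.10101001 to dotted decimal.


10100010 = 162
01101100 = 108
11110011 = 243
10101001 = 169
IP: 162.108.243.169


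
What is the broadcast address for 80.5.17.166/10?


Network: 80.0.0.0/10
Host bits = 22
Set all host bits to 1:
Broadcast: 80.63.255.255


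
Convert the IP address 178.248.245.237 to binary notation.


178 = 10110010
248 = 11111000
245 = 11110101
237 = 11101101
Binary: 10110010.11111000.11110101.11101101


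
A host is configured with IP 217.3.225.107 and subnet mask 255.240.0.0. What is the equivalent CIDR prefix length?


Binary: 11111111.11110000.00000000.00000000
Count leading 1s
Prefix: /12


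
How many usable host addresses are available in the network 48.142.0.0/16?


Host bits = 32 - 16 = 16
Total addresses = 2^16 = 65536
Usable = total - 2 (network and broadcast)
Usable hosts: 65534


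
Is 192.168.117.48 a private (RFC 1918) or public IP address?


RFC 1918 private ranges:
  10.0.0.0/8 (10.0.0.0 - 10.255.255.255)
  172.16.0.0/12 (172.16.0.0 - 172.31.255.255)
  192.168.0.0/16 (192.168.0.0 - 192.168.255.255)
Private (in 192.168.0.0/16)


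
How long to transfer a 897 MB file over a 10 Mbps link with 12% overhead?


Effective throughput = 10 * (1 - 12/100) = 8.8 Mbps
File size in Mb = 897 * 8 = 7176 Mb
Time = 7176 / 8.8
Time = 815.4545 seconds


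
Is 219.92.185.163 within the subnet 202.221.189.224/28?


Subnet network: 202.221.189.224
Test IP AND mask: 219.92.185.160
No, 219.92.185.163 is not in 202.221.189.224/28


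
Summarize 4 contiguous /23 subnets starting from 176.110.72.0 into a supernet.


Original prefix: /23
Number of subnets: 4 = 2^2
New prefix = 23 - 2 = 21
Supernet: 176.110.72.0/21


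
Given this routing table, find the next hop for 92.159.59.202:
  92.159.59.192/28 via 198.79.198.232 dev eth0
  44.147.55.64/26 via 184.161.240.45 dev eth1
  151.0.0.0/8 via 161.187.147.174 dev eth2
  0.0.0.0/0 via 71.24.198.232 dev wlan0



Longest prefix match for 92.159.59.202:
  /28 92.159.59.192: MATCH
  /26 44.147.55.64: no
  /8 151.0.0.0: no
  /0 0.0.0.0: MATCH
Selected: next-hop 198.79.198.232 via eth0 (matched /28)


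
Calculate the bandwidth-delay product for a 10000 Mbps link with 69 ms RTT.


BDP = bandwidth * RTT
= 10000 Mbps * 69 ms
= 10000 * 1e6 * 69 / 1000 bits
= 690000000 bits
= 86250000 bytes
= 84228.5156 KB
BDP = 690000000 bits (86250000 bytes)


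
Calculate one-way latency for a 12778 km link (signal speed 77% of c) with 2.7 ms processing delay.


Speed = 0.77 * 3e5 km/s = 231000 km/s
Propagation delay = 12778 / 231000 = 0.0553 s = 55.316 ms
Processing delay = 2.7 ms
Total one-way latency = 58.016 ms


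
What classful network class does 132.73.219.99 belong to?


First octet: 132
Binary: 10000100
10xxxxxx -> Class B (128-191)
Class B, default mask 255.255.0.0 (/16)


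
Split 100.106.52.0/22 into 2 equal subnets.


New prefix = 22 + 1 = 23
Each subnet has 512 addresses
  100.106.52.0/23
  100.106.54.0/23
Subnets: 100.106.52.0/23, 100.106.54.0/23


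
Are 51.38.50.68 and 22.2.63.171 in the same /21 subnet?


Mask: 255.255.248.0
51.38.50.68 AND mask = 51.38.48.0
22.2.63.171 AND mask = 22.2.56.0
No, different subnets (51.38.48.0 vs 22.2.56.0)


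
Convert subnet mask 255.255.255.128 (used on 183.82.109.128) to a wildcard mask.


Subnet mask: 255.255.255.128
Wildcard = 255.255.255.255 - subnet mask
255 - 255 = 0
255 - 255 = 0
255 - 255 = 0
255 - 128 = 127
Wildcard: 0.0.0.127


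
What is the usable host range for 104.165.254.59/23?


Network: 104.165.254.0
Broadcast: 104.165.255.255
First usable = network + 1
Last usable = broadcast - 1
Range: 104.165.254.1 to 104.165.255.254


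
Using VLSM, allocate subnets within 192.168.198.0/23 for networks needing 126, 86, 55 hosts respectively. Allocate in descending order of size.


126 hosts -> /25 (126 usable): 192.168.198.0/25
86 hosts -> /25 (126 usable): 192.168.198.128/25
55 hosts -> /26 (62 usable): 192.168.199.0/26
Allocation: 192.168.198.0/25 (126 hosts, 126 usable); 192.168.198.128/25 (86 hosts, 126 usable); 192.168.199.0/26 (55 hosts, 62 usable)


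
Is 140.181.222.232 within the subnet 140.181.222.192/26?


Subnet network: 140.181.222.192
Test IP AND mask: 140.181.222.192
Yes, 140.181.222.232 is in 140.181.222.192/26


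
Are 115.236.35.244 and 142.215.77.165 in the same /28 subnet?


Mask: 255.255.255.240
115.236.35.244 AND mask = 115.236.35.240
142.215.77.165 AND mask = 142.215.77.160
No, different subnets (115.236.35.240 vs 142.215.77.160)


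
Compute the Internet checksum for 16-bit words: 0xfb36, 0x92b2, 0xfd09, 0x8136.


Sum all words (with carry folding):
+ 0xfb36 = 0xfb36
+ 0x92b2 = 0x8de9
+ 0xfd09 = 0x8af3
+ 0x8136 = 0x0c2a
One's complement: ~0x0c2a
Checksum = 0xf3d5


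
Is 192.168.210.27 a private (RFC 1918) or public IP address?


RFC 1918 private ranges:
  10.0.0.0/8 (10.0.0.0 - 10.255.255.255)
  172.16.0.0/12 (172.16.0.0 - 172.31.255.255)
  192.168.0.0/16 (192.168.0.0 - 192.168.255.255)
Private (in 192.168.0.0/16)


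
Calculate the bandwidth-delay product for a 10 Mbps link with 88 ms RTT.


BDP = bandwidth * RTT
= 10 Mbps * 88 ms
= 10 * 1e6 * 88 / 1000 bits
= 880000 bits
= 110000 bytes
= 107.4219 KB
BDP = 880000 bits (110000 bytes)


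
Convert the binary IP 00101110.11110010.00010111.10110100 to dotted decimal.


00101110 = 46
11110010 = 242
00010111 = 23
10110100 = 180
IP: 46.242.23.180


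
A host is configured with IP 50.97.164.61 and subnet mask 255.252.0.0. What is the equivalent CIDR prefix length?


Binary: 11111111.11111100.00000000.00000000
Count leading 1s
Prefix: /14


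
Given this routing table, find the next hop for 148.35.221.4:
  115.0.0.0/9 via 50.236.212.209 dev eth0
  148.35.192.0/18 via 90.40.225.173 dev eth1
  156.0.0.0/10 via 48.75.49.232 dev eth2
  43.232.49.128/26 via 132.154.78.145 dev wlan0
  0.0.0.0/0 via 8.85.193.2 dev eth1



Longest prefix match for 148.35.221.4:
  /9 115.0.0.0: no
  /18 148.35.192.0: MATCH
  /10 156.0.0.0: no
  /26 43.232.49.128: no
  /0 0.0.0.0: MATCH
Selected: next-hop 90.40.225.173 via eth1 (matched /18)


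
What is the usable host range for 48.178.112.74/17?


Network: 48.178.0.0
Broadcast: 48.178.127.255
First usable = network + 1
Last usable = broadcast - 1
Range: 48.178.0.1 to 48.178.127.254


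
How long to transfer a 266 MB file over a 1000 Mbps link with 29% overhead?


Effective throughput = 1000 * (1 - 29/100) = 710 Mbps
File size in Mb = 266 * 8 = 2128 Mb
Time = 2128 / 710
Time = 2.9972 seconds


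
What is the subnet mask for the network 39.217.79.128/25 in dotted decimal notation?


/25 means 25 network bits, 7 host bits
Binary: 11111111111111111111111110000000
Mask: 255.255.255.128


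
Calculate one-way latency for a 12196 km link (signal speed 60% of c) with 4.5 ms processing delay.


Speed = 0.6 * 3e5 km/s = 180000 km/s
Propagation delay = 12196 / 180000 = 0.0678 s = 67.7556 ms
Processing delay = 4.5 ms
Total one-way latency = 72.2556 ms


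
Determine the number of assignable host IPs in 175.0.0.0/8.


Host bits = 32 - 8 = 24
Total addresses = 2^24 = 16777216
Usable = total - 2 (network and broadcast)
Usable hosts: 16777214


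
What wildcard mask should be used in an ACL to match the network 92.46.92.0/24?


Subnet mask: 255.255.255.0
Wildcard = 255.255.255.255 - subnet mask
255 - 255 = 0
255 - 255 = 0
255 - 255 = 0
255 - 0 = 255
Wildcard: 0.0.0.255


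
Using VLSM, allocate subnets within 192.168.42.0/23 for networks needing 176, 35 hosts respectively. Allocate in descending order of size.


176 hosts -> /24 (254 usable): 192.168.42.0/24
35 hosts -> /26 (62 usable): 192.168.43.0/26
Allocation: 192.168.42.0/24 (176 hosts, 254 usable); 192.168.43.0/26 (35 hosts, 62 usable)


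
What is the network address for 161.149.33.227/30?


IP:   10100001.10010101.00100001.11100011
Mask: 11111111.11111111.11111111.11111100
AND operation:
Net:  10100001.10010101.00100001.11100000
Network: 161.149.33.224/30


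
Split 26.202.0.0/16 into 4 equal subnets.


New prefix = 16 + 2 = 18
Each subnet has 16384 addresses
  26.202.0.0/18
  26.202.64.0/18
  26.202.128.0/18
  26.202.192.0/18
Subnets: 26.202.0.0/18, 26.202.64.0/18, 26.202.128.0/18, 26.202.192.0/18


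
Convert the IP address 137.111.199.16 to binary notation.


137 = 10001001
111 = 01101111
199 = 11000111
16 = 00010000
Binary: 10001001.01101111.11000111.00010000


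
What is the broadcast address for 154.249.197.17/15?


Network: 154.248.0.0/15
Host bits = 17
Set all host bits to 1:
Broadcast: 154.249.255.255


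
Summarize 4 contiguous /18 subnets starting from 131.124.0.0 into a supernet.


Original prefix: /18
Number of subnets: 4 = 2^2
New prefix = 18 - 2 = 16
Supernet: 131.124.0.0/16


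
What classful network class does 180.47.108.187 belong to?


First octet: 180
Binary: 10110100
10xxxxxx -> Class B (128-191)
Class B, default mask 255.255.0.0 (/16)


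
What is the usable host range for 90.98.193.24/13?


Network: 90.96.0.0
Broadcast: 90.103.255.255
First usable = network + 1
Last usable = broadcast - 1
Range: 90.96.0.1 to 90.103.255.254


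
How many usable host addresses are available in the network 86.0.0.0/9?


Host bits = 32 - 9 = 23
Total addresses = 2^23 = 8388608
Usable = total - 2 (network and broadcast)
Usable hosts: 8388606


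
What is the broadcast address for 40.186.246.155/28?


Network: 40.186.246.144/28
Host bits = 4
Set all host bits to 1:
Broadcast: 40.186.246.159


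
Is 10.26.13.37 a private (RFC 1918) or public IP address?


RFC 1918 private ranges:
  10.0.0.0/8 (10.0.0.0 - 10.255.255.255)
  172.16.0.0/12 (172.16.0.0 - 172.31.255.255)
  192.168.0.0/16 (192.168.0.0 - 192.168.255.255)
Private (in 10.0.0.0/8)


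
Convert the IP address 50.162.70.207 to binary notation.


50 = 00110010
162 = 10100010
70 = 01000110
207 = 11001111
Binary: 00110010.10100010.01000110.11001111


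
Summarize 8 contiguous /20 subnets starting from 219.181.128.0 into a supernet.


Original prefix: /20
Number of subnets: 8 = 2^3
New prefix = 20 - 3 = 17
Supernet: 219.181.128.0/17


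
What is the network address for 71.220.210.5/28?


IP:   01000111.11011100.11010010.00000101
Mask: 11111111.11111111.11111111.11110000
AND operation:
Net:  01000111.11011100.11010010.00000000
Network: 71.220.210.0/28


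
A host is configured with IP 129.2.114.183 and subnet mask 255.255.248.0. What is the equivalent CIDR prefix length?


Binary: 11111111.11111111.11111000.00000000
Count leading 1s
Prefix: /21


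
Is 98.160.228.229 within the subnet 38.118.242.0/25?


Subnet network: 38.118.242.0
Test IP AND mask: 98.160.228.128
No, 98.160.228.229 is not in 38.118.242.0/25


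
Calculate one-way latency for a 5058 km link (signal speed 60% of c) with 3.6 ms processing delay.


Speed = 0.6 * 3e5 km/s = 180000 km/s
Propagation delay = 5058 / 180000 = 0.0281 s = 28.1 ms
Processing delay = 3.6 ms
Total one-way latency = 31.7 ms


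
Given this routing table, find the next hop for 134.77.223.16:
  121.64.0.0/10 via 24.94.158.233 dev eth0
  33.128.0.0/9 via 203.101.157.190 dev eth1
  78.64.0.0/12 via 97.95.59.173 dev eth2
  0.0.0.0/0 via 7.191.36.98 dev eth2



Longest prefix match for 134.77.223.16:
  /10 121.64.0.0: no
  /9 33.128.0.0: no
  /12 78.64.0.0: no
  /0 0.0.0.0: MATCH
Selected: next-hop 7.191.36.98 via eth2 (matched /0)


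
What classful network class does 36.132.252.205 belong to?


First octet: 36
Binary: 00100100
0xxxxxxx -> Class A (1-126)
Class A, default mask 255.0.0.0 (/8)


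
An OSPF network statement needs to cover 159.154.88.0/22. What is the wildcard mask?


Subnet mask: 255.255.252.0
Wildcard = 255.255.255.255 - subnet mask
255 - 255 = 0
255 - 255 = 0
255 - 252 = 3
255 - 0 = 255
Wildcard: 0.0.3.255


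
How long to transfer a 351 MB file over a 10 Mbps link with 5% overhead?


Effective throughput = 10 * (1 - 5/100) = 9.5 Mbps
File size in Mb = 351 * 8 = 2808 Mb
Time = 2808 / 9.5
Time = 295.5789 seconds


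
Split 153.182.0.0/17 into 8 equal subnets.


New prefix = 17 + 3 = 20
Each subnet has 4096 addresses
  153.182.0.0/20
  153.182.16.0/20
  153.182.32.0/20
  153.182.48.0/20
  153.182.64.0/20
  153.182.80.0/20
  153.182.96.0/20
  153.182.112.0/20
Subnets: 153.182.0.0/20, 153.182.16.0/20, 153.182.32.0/20, 153.182.48.0/20, 153.182.64.0/20, 153.182.80.0/20, 153.182.96.0/20, 153.182.112.0/20


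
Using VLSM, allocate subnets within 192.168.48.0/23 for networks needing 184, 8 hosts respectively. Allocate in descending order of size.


184 hosts -> /24 (254 usable): 192.168.48.0/24
8 hosts -> /28 (14 usable): 192.168.49.0/28
Allocation: 192.168.48.0/24 (184 hosts, 254 usable); 192.168.49.0/28 (8 hosts, 14 usable)


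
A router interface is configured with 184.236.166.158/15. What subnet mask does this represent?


/15 means 15 network bits, 17 host bits
Binary: 11111111111111100000000000000000
Mask: 255.254.0.0


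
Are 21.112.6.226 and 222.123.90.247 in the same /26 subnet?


Mask: 255.255.255.192
21.112.6.226 AND mask = 21.112.6.192
222.123.90.247 AND mask = 222.123.90.192
No, different subnets (21.112.6.192 vs 222.123.90.192)


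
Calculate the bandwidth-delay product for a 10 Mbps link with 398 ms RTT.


BDP = bandwidth * RTT
= 10 Mbps * 398 ms
= 10 * 1e6 * 398 / 1000 bits
= 3980000 bits
= 497500 bytes
= 485.8398 KB
BDP = 3980000 bits (497500 bytes)


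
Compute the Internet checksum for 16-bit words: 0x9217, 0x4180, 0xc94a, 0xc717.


Sum all words (with carry folding):
+ 0x9217 = 0x9217
+ 0x4180 = 0xd397
+ 0xc94a = 0x9ce2
+ 0xc717 = 0x63fa
One's complement: ~0x63fa
Checksum = 0x9c05


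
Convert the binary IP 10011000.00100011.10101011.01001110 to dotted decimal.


10011000 = 152
00100011 = 35
10101011 = 171
01001110 = 78
IP: 152.35.171.78


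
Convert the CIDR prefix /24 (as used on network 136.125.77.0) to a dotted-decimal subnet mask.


/24 means 24 network bits, 8 host bits
Binary: 11111111111111111111111100000000
Mask: 255.255.255.0


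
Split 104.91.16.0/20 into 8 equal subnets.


New prefix = 20 + 3 = 23
Each subnet has 512 addresses
  104.91.16.0/23
  104.91.18.0/23
  104.91.20.0/23
  104.91.22.0/23
  104.91.24.0/23
  104.91.26.0/23
  104.91.28.0/23
  104.91.30.0/23
Subnets: 104.91.16.0/23, 104.91.18.0/23, 104.91.20.0/23, 104.91.22.0/23, 104.91.24.0/23, 104.91.26.0/23, 104.91.28.0/23, 104.91.30.0/23


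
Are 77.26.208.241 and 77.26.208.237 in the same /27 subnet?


Mask: 255.255.255.224
77.26.208.241 AND mask = 77.26.208.224
77.26.208.237 AND mask = 77.26.208.224
Yes, same subnet (77.26.208.224)


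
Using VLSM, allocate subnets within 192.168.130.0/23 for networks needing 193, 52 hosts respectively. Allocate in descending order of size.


193 hosts -> /24 (254 usable): 192.168.130.0/24
52 hosts -> /26 (62 usable): 192.168.131.0/26
Allocation: 192.168.130.0/24 (193 hosts, 254 usable); 192.168.131.0/26 (52 hosts, 62 usable)


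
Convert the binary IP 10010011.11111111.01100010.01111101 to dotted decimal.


10010011 = 147
11111111 = 255
01100010 = 98
01111101 = 125
IP: 147.255.98.125


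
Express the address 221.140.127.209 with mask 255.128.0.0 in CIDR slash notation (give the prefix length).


Binary: 11111111.10000000.00000000.00000000
Count leading 1s
Prefix: /9


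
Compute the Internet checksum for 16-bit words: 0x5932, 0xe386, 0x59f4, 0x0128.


Sum all words (with carry folding):
+ 0x5932 = 0x5932
+ 0xe386 = 0x3cb9
+ 0x59f4 = 0x96ad
+ 0x0128 = 0x97d5
One's complement: ~0x97d5
Checksum = 0x682a


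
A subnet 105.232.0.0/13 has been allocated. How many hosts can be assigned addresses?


Host bits = 32 - 13 = 19
Total addresses = 2^19 = 524288
Usable = total - 2 (network and broadcast)
Usable hosts: 524286


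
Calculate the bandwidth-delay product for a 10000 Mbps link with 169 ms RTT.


BDP = bandwidth * RTT
= 10000 Mbps * 169 ms
= 10000 * 1e6 * 169 / 1000 bits
= 1690000000 bits
= 211250000 bytes
= 206298.8281 KB
BDP = 1690000000 bits (211250000 bytes)


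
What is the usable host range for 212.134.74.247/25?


Network: 212.134.74.128
Broadcast: 212.134.74.255
First usable = network + 1
Last usable = broadcast - 1
Range: 212.134.74.129 to 212.134.74.254


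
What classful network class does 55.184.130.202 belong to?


First octet: 55
Binary: 00110111
0xxxxxxx -> Class A (1-126)
Class A, default mask 255.0.0.0 (/8)


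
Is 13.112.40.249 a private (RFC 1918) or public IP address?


RFC 1918 private ranges:
  10.0.0.0/8 (10.0.0.0 - 10.255.255.255)
  172.16.0.0/12 (172.16.0.0 - 172.31.255.255)
  192.168.0.0/16 (192.168.0.0 - 192.168.255.255)
Public (not in any RFC 1918 range)


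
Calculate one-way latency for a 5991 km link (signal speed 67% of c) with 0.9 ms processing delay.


Speed = 0.67 * 3e5 km/s = 201000 km/s
Propagation delay = 5991 / 201000 = 0.0298 s = 29.806 ms
Processing delay = 0.9 ms
Total one-way latency = 30.706 ms


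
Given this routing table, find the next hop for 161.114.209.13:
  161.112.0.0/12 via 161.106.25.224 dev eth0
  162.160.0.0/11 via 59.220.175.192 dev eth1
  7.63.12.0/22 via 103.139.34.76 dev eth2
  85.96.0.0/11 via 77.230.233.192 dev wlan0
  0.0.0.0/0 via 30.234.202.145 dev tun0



Longest prefix match for 161.114.209.13:
  /12 161.112.0.0: MATCH
  /11 162.160.0.0: no
  /22 7.63.12.0: no
  /11 85.96.0.0: no
  /0 0.0.0.0: MATCH
Selected: next-hop 161.106.25.224 via eth0 (matched /12)


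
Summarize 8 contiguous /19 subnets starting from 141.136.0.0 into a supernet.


Original prefix: /19
Number of subnets: 8 = 2^3
New prefix = 19 - 3 = 16
Supernet: 141.136.0.0/16


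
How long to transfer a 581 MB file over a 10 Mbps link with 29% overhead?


Effective throughput = 10 * (1 - 29/100) = 7.1 Mbps
File size in Mb = 581 * 8 = 4648 Mb
Time = 4648 / 7.1
Time = 654.6479 seconds


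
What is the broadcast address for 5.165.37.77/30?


Network: 5.165.37.76/30
Host bits = 2
Set all host bits to 1:
Broadcast: 5.165.37.79


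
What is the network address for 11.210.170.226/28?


IP:   00001011.11010010.10101010.11100010
Mask: 11111111.11111111.11111111.11110000
AND operation:
Net:  00001011.11010010.10101010.11100000
Network: 11.210.170.224/28


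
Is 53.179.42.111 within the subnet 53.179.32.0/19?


Subnet network: 53.179.32.0
Test IP AND mask: 53.179.32.0
Yes, 53.179.42.111 is in 53.179.32.0/19


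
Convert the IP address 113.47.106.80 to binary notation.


113 = 01110001
47 = 00101111
106 = 01101010
80 = 01010000
Binary: 01110001.00101111.01101010.01010000


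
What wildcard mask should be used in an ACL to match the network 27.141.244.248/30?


Subnet mask: 255.255.255.252
Wildcard = 255.255.255.255 - subnet mask
255 - 255 = 0
255 - 255 = 0
255 - 255 = 0
255 - 252 = 3
Wildcard: 0.0.0.3


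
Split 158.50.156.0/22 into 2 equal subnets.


New prefix = 22 + 1 = 23
Each subnet has 512 addresses
  158.50.156.0/23
  158.50.158.0/23
Subnets: 158.50.156.0/23, 158.50.158.0/23


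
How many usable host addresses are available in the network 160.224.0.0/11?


Host bits = 32 - 11 = 21
Total addresses = 2^21 = 2097152
Usable = total - 2 (network and broadcast)
Usable hosts: 2097150


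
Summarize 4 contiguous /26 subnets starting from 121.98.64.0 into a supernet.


Original prefix: /26
Number of subnets: 4 = 2^2
New prefix = 26 - 2 = 24
Supernet: 121.98.64.0/24


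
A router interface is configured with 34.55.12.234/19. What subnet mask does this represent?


/19 means 19 network bits, 13 host bits
Binary: 11111111111111111110000000000000
Mask: 255.255.224.0


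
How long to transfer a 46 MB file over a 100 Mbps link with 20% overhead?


Effective throughput = 100 * (1 - 20/100) = 80 Mbps
File size in Mb = 46 * 8 = 368 Mb
Time = 368 / 80
Time = 4.6 seconds


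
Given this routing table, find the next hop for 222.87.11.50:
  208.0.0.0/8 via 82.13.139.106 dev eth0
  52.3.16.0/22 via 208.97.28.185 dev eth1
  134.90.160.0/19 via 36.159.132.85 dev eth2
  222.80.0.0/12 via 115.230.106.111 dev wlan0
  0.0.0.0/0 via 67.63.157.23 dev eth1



Longest prefix match for 222.87.11.50:
  /8 208.0.0.0: no
  /22 52.3.16.0: no
  /19 134.90.160.0: no
  /12 222.80.0.0: MATCH
  /0 0.0.0.0: MATCH
Selected: next-hop 115.230.106.111 via wlan0 (matched /12)


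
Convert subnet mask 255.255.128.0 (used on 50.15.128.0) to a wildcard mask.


Subnet mask: 255.255.128.0
Wildcard = 255.255.255.255 - subnet mask
255 - 255 = 0
255 - 255 = 0
255 - 128 = 127
255 - 0 = 255
Wildcard: 0.0.127.255


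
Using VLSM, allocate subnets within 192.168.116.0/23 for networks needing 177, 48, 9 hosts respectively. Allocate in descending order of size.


177 hosts -> /24 (254 usable): 192.168.116.0/24
48 hosts -> /26 (62 usable): 192.168.117.0/26
9 hosts -> /28 (14 usable): 192.168.117.64/28
Allocation: 192.168.116.0/24 (177 hosts, 254 usable); 192.168.117.0/26 (48 hosts, 62 usable); 192.168.117.64/28 (9 hosts, 14 usable)


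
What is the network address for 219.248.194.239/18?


IP:   11011011.11111000.11000010.11101111
Mask: 11111111.11111111.11000000.00000000
AND operation:
Net:  11011011.11111000.11000000.00000000
Network: 219.248.192.0/18


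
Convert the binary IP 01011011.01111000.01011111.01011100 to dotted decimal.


01011011 = 91
01111000 = 120
01011111 = 95
01011100 = 92
IP: 91.120.95.92


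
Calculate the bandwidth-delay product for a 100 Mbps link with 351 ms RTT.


BDP = bandwidth * RTT
= 100 Mbps * 351 ms
= 100 * 1e6 * 351 / 1000 bits
= 35100000 bits
= 4387500 bytes
= 4284.668 KB
BDP = 35100000 bits (4387500 bytes)


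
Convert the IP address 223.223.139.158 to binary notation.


223 = 11011111
223 = 11011111
139 = 10001011
158 = 10011110
Binary: 11011111.11011111.10001011.10011110


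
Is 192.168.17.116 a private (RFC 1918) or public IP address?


RFC 1918 private ranges:
  10.0.0.0/8 (10.0.0.0 - 10.255.255.255)
  172.16.0.0/12 (172.16.0.0 - 172.31.255.255)
  192.168.0.0/16 (192.168.0.0 - 192.168.255.255)
Private (in 192.168.0.0/16)


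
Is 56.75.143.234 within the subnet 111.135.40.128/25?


Subnet network: 111.135.40.128
Test IP AND mask: 56.75.143.128
No, 56.75.143.234 is not in 111.135.40.128/25


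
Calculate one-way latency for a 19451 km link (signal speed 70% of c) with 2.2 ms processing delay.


Speed = 0.7 * 3e5 km/s = 210000 km/s
Propagation delay = 19451 / 210000 = 0.0926 s = 92.6238 ms
Processing delay = 2.2 ms
Total one-way latency = 94.8238 ms


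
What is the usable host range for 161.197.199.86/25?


Network: 161.197.199.0
Broadcast: 161.197.199.127
First usable = network + 1
Last usable = broadcast - 1
Range: 161.197.199.1 to 161.197.199.126


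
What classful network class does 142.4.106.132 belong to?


First octet: 142
Binary: 10001110
10xxxxxx -> Class B (128-191)
Class B, default mask 255.255.0.0 (/16)


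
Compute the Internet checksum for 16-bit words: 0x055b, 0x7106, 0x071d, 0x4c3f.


Sum all words (with carry folding):
+ 0x055b = 0x055b
+ 0x7106 = 0x7661
+ 0x071d = 0x7d7e
+ 0x4c3f = 0xc9bd
One's complement: ~0xc9bd
Checksum = 0x3642


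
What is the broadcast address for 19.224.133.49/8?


Network: 19.0.0.0/8
Host bits = 24
Set all host bits to 1:
Broadcast: 19.255.255.255


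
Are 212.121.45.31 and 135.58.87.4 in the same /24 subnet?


Mask: 255.255.255.0
212.121.45.31 AND mask = 212.121.45.0
135.58.87.4 AND mask = 135.58.87.0
No, different subnets (212.121.45.0 vs 135.58.87.0)


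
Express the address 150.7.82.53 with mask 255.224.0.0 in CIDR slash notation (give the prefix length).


Binary: 11111111.11100000.00000000.00000000
Count leading 1s
Prefix: /11


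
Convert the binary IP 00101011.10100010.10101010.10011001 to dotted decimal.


00101011 = 43
10100010 = 162
10101010 = 170
10011001 = 153
IP: 43.162.170.153


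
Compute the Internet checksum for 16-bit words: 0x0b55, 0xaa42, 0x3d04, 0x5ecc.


Sum all words (with carry folding):
+ 0x0b55 = 0x0b55
+ 0xaa42 = 0xb597
+ 0x3d04 = 0xf29b
+ 0x5ecc = 0x5168
One's complement: ~0x5168
Checksum = 0xae97


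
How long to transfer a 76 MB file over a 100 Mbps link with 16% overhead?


Effective throughput = 100 * (1 - 16/100) = 84 Mbps
File size in Mb = 76 * 8 = 608 Mb
Time = 608 / 84
Time = 7.2381 seconds


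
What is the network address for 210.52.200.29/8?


IP:   11010010.00110100.11001000.00011101
Mask: 11111111.00000000.00000000.00000000
AND operation:
Net:  11010010.00000000.00000000.00000000
Network: 210.0.0.0/8


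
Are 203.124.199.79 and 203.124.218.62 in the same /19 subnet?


Mask: 255.255.224.0
203.124.199.79 AND mask = 203.124.192.0
203.124.218.62 AND mask = 203.124.192.0
Yes, same subnet (203.124.192.0)


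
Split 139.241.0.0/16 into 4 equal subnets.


New prefix = 16 + 2 = 18
Each subnet has 16384 addresses
  139.241.0.0/18
  139.241.64.0/18
  139.241.128.0/18
  139.241.192.0/18
Subnets: 139.241.0.0/18, 139.241.64.0/18, 139.241.128.0/18, 139.241.192.0/18


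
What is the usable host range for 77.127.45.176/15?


Network: 77.126.0.0
Broadcast: 77.127.255.255
First usable = network + 1
Last usable = broadcast - 1
Range: 77.126.0.1 to 77.127.255.254


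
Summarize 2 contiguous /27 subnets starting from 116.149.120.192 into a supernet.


Original prefix: /27
Number of subnets: 2 = 2^1
New prefix = 27 - 1 = 26
Supernet: 116.149.120.192/26


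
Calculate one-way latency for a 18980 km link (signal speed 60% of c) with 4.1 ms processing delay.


Speed = 0.6 * 3e5 km/s = 180000 km/s
Propagation delay = 18980 / 180000 = 0.1054 s = 105.4444 ms
Processing delay = 4.1 ms
Total one-way latency = 109.5444 ms


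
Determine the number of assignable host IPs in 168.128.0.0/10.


Host bits = 32 - 10 = 22
Total addresses = 2^22 = 4194304
Usable = total - 2 (network and broadcast)
Usable hosts: 4194302


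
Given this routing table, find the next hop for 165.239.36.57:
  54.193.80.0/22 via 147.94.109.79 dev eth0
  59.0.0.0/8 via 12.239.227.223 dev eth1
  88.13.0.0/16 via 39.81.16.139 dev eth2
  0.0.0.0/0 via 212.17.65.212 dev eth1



Longest prefix match for 165.239.36.57:
  /22 54.193.80.0: no
  /8 59.0.0.0: no
  /16 88.13.0.0: no
  /0 0.0.0.0: MATCH
Selected: next-hop 212.17.65.212 via eth1 (matched /0)


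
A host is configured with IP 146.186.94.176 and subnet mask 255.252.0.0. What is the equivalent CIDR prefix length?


Binary: 11111111.11111100.00000000.00000000
Count leading 1s
Prefix: /14


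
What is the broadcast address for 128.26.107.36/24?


Network: 128.26.107.0/24
Host bits = 8
Set all host bits to 1:
Broadcast: 128.26.107.255


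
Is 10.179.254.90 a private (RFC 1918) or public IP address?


RFC 1918 private ranges:
  10.0.0.0/8 (10.0.0.0 - 10.255.255.255)
  172.16.0.0/12 (172.16.0.0 - 172.31.255.255)
  192.168.0.0/16 (192.168.0.0 - 192.168.255.255)
Private (in 10.0.0.0/8)
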